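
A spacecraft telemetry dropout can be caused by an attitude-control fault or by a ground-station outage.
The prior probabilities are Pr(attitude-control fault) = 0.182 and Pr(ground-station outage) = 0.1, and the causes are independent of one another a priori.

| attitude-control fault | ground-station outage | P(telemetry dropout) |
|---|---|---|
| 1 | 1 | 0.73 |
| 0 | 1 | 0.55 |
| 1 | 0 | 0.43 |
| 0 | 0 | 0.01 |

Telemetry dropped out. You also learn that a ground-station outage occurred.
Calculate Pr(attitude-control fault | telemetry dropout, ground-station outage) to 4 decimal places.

Pr(attitude-control fault | telemetry dropout, ground-station outage) ≈ 0.2280

P(telemetry dropout | ground-station outage) = 0.55*0.818 + 0.73*0.182 = 0.449900 + 0.132860 = 0.582760
Restricting to configurations with attitude-control fault present: 0.73*0.182 = 0.132860.
Hence the posterior is 0.132860/0.582760 ≈ 0.2280.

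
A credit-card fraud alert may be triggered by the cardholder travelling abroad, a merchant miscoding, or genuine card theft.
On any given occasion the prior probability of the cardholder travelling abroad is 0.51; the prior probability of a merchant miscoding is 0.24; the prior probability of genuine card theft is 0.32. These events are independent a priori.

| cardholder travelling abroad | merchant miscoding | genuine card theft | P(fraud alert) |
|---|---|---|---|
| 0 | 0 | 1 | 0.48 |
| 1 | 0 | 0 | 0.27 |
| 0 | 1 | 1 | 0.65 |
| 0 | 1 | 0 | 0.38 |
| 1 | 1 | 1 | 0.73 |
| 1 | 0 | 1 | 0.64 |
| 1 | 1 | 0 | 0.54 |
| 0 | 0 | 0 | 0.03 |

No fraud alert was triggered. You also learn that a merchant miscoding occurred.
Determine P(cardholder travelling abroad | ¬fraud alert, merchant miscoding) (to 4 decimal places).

P(¬fraud alert | merchant miscoding) = 0.62×0.49×0.68 + 0.35×0.49×0.32 + 0.46×0.51×0.68 + 0.27×0.51×0.32 = 0.206584 + 0.054880 + 0.159528 + 0.044064 = 0.465056
Restricting to configurations with cardholder travelling abroad present: 0.159528 + 0.044064 = 0.203592.
So P(cardholder travelling abroad | ¬fraud alert, merchant miscoding) = 0.203592/0.465056 ≈ 0.4378.

P(cardholder travelling abroad | ¬fraud alert, merchant miscoding) ≈ 0.4378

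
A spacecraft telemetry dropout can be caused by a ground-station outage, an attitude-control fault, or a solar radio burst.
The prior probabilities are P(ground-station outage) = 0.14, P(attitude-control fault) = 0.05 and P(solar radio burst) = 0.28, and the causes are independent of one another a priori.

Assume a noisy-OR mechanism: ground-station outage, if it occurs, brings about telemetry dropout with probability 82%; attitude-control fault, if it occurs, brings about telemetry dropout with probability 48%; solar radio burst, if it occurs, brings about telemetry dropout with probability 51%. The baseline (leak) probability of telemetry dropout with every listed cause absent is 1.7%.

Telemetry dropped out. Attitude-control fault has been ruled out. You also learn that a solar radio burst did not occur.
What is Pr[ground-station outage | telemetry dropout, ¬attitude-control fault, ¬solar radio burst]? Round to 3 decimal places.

Under noisy-OR, P(telemetry dropout | causes) = 1 − (1−0.017)·∏(1−qᵢ) over the active causes.
P(telemetry dropout | ¬attitude-control fault, ¬solar radio burst) = 0.017·0.86 + 0.82306·0.14 = 0.014620 + 0.115228 = 0.129848
Of this, 0.115228 comes from 0.82306·0.14 (the ground-station outage=true cases).
P(ground-station outage | telemetry dropout, ¬attitude-control fault, ¬solar radio burst) = 0.115228 / 0.129848 ≈ 0.887

Pr[ground-station outage | telemetry dropout, ¬attitude-control fault, ¬solar radio burst] ≈ 0.887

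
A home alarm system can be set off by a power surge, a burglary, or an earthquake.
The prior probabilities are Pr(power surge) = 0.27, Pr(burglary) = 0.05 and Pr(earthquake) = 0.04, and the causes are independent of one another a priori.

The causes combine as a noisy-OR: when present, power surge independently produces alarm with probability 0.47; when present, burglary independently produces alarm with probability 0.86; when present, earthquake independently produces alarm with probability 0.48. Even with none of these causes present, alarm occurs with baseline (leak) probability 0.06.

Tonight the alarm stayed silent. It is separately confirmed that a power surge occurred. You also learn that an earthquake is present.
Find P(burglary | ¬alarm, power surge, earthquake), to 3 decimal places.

P(burglary | ¬alarm, power surge, earthquake) ≈ 0.007

Under noisy-OR, P(alarm | causes) = 1 − (1−0.06)·∏(1−qᵢ) over the active causes.
Weight on burglary=true, given the evidence: 0.036269·0.05 = 0.001813
The normalizing constant is 0.259064·0.95 + 0.036269·0.05 = 0.247924
P(burglary | ¬alarm, power surge, earthquake) = 0.001813/0.247924 ≈ 0.007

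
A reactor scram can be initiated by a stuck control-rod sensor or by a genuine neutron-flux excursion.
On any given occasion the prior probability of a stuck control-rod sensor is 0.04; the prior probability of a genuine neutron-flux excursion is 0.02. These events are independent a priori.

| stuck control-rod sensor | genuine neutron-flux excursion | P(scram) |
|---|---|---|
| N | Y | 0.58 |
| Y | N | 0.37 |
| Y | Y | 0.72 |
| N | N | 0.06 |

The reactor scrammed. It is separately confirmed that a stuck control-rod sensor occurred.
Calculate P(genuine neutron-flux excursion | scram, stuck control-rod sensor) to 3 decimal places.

P(genuine neutron-flux excursion | scram, stuck control-rod sensor) ≈ 0.038

P(scram | stuck control-rod sensor) = 0.37×0.98 + 0.72×0.02 = 0.362600 + 0.014400 = 0.377000
The genuine neutron-flux excursion-present share is 0.72×0.02 = 0.014400.
Hence the posterior is 0.014400/0.377000 ≈ 0.038.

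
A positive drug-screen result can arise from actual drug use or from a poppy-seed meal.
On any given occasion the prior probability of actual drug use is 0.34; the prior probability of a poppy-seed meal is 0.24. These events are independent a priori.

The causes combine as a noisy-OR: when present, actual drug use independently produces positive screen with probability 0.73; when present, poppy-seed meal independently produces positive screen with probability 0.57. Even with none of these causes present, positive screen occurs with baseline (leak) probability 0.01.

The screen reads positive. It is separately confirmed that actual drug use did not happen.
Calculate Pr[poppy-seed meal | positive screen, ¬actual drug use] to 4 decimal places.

Under noisy-OR, P(positive screen | causes) = 1 − (1−0.01)·∏(1−qᵢ) over the active causes.
By total probability over both values of poppy-seed meal:
  P(positive screen | ¬actual drug use) = 0.01·0.76 + 0.5743·0.24
        = 0.007600 + 0.137832 = 0.145432
Keeping only the poppy-seed meal-present terms gives 0.137832, so
  P(poppy-seed meal | positive screen, ¬actual drug use) = 0.137832 / 0.145432 ≈ 0.9477

Pr[poppy-seed meal | positive screen, ¬actual drug use] ≈ 0.9477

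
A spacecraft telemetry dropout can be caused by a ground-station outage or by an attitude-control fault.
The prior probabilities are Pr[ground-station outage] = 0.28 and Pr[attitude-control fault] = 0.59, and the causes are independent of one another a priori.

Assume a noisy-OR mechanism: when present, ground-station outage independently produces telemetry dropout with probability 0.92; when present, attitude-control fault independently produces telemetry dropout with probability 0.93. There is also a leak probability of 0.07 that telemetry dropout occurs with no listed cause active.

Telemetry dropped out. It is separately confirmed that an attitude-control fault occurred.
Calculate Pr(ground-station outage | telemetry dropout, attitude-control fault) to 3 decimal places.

Pr(ground-station outage | telemetry dropout, attitude-control fault) ≈ 0.293

Under noisy-OR, P(telemetry dropout | causes) = 1 − (1−0.07)·∏(1−qᵢ) over the active causes.
Enumerate both values of ground-station outage and weight by the priors:
  P(telemetry dropout | attitude-control fault) = 0.9349*0.72 + 0.994792*0.28
        = 0.673128 + 0.278542 = 0.951670
Configurations with ground-station outage contribute 0.278542, so
  P(ground-station outage | telemetry dropout, attitude-control fault) = 0.278542 / 0.951670 ≈ 0.293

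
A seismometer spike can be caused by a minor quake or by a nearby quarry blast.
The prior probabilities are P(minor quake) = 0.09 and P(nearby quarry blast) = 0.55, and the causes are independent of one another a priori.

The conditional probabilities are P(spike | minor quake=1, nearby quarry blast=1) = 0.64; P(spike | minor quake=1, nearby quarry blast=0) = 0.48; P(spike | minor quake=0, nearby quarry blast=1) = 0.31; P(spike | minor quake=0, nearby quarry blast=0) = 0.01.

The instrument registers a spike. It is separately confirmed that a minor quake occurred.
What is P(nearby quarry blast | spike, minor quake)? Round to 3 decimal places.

For the numerator, keep only nearby quarry blast=true terms: 0.64×0.55 = 0.352000
Denominator P(spike | minor quake): 0.48×0.45 + 0.64×0.55 = 0.568000
Posterior = 0.352000 / 0.568000 ≈ 0.620

P(nearby quarry blast | spike, minor quake) ≈ 0.620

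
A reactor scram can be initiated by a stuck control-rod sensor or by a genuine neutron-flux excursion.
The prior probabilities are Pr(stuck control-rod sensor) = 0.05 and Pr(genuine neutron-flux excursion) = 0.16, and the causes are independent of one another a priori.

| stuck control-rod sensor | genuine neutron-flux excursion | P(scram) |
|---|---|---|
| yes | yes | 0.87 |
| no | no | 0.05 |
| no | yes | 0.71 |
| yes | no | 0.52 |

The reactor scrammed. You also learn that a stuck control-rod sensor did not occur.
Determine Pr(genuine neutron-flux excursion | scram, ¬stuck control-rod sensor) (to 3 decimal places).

Pr(genuine neutron-flux excursion | scram, ¬stuck control-rod sensor) ≈ 0.730

P(scram | ¬stuck control-rod sensor) = 0.05×0.84 + 0.71×0.16 = 0.042000 + 0.113600 = 0.155600
The genuine neutron-flux excursion-present share is 0.71×0.16 = 0.113600.
So P(genuine neutron-flux excursion | scram, ¬stuck control-rod sensor) = 0.113600/0.155600 ≈ 0.730.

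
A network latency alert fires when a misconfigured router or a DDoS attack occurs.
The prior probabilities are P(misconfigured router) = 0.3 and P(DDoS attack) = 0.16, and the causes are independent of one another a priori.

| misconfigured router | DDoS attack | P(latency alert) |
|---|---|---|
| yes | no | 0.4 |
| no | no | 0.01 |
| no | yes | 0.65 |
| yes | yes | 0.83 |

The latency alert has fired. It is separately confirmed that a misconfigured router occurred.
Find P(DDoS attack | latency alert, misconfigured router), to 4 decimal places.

Weight on DDoS attack=true, given the evidence: 0.83×0.16 = 0.132800
Normalizer over all consistent configurations: 0.4×0.84 + 0.83×0.16 = 0.468800
P(DDoS attack | latency alert, misconfigured router) = 0.132800/0.468800 ≈ 0.2833

P(DDoS attack | latency alert, misconfigured router) ≈ 0.2833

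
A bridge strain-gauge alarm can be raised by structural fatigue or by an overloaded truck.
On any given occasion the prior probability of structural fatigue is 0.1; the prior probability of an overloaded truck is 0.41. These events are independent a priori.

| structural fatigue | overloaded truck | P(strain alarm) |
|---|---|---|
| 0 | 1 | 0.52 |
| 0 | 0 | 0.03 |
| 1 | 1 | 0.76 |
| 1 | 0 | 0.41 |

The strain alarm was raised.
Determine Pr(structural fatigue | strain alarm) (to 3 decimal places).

Pr(structural fatigue | strain alarm) ≈ 0.210

Sum P(strain alarm|·) weighted by the priors over the 4 (structural fatigue, overloaded truck) configurations:
  P(strain alarm) = 0.03*0.9*0.59 + 0.52*0.9*0.41 + 0.41*0.1*0.59 + 0.76*0.1*0.41
        = 0.015930 + 0.191880 + 0.024190 + 0.031160 = 0.263160
Configurations with structural fatigue contribute 0.055350, so
  P(structural fatigue | strain alarm) = 0.055350 / 0.263160 ≈ 0.210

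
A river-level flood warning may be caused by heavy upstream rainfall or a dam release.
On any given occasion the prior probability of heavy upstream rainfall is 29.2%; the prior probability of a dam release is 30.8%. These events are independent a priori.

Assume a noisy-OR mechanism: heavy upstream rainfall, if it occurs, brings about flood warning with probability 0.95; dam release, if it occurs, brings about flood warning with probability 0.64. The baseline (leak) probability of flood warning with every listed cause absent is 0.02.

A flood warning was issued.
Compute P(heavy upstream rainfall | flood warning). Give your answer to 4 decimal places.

Under noisy-OR, P(flood warning | causes) = 1 − (1−0.02)·∏(1−qᵢ) over the active causes.
By total probability over the 4 (heavy upstream rainfall, dam release) configurations:
  P(flood warning) = 0.02·0.708·0.692 + 0.6472·0.708·0.308 + 0.951·0.292·0.692 + 0.98236·0.292·0.308
        = 0.009799 + 0.141131 + 0.192163 + 0.088350 = 0.431443
The terms with heavy upstream rainfall present sum to 0.280513, so
  P(heavy upstream rainfall | flood warning) = 0.280513 / 0.431443 ≈ 0.6502

P(heavy upstream rainfall | flood warning) ≈ 0.6502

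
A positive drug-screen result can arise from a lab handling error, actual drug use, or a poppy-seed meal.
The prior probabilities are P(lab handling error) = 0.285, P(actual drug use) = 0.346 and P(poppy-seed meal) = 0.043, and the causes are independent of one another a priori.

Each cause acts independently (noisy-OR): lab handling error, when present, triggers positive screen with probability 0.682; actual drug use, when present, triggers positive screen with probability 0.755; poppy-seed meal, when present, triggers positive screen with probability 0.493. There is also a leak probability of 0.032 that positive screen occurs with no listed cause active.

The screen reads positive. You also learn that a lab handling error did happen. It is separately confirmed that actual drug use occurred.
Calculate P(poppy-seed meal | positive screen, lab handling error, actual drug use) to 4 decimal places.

Under noisy-OR, P(positive screen | causes) = 1 − (1−0.032)·∏(1−qᵢ) over the active causes.
Enumerate both values of poppy-seed meal and weight by the priors:
  P(positive screen | lab handling error, actual drug use) = 0.924583*0.957 + 0.961764*0.043
        = 0.884826 + 0.041356 = 0.926182
Configurations with poppy-seed meal contribute 0.041356, so
  P(poppy-seed meal | positive screen, lab handling error, actual drug use) = 0.041356 / 0.926182 ≈ 0.0447

P(poppy-seed meal | positive screen, lab handling error, actual drug use) ≈ 0.0447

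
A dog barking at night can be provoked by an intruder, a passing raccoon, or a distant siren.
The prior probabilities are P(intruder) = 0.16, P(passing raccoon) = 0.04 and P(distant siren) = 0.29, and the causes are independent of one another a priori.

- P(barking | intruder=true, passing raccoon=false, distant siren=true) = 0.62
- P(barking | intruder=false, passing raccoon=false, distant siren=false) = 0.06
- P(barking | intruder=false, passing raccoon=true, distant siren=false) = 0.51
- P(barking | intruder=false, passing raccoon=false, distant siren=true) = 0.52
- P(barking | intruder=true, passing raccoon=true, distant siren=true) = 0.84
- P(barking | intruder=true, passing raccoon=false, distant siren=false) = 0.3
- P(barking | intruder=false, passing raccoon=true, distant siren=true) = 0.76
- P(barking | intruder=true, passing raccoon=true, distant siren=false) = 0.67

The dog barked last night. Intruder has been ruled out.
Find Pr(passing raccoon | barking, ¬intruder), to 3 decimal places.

P(barking | ¬intruder) = 0.06·0.96·0.71 + 0.52·0.96·0.29 + 0.51·0.04·0.71 + 0.76·0.04·0.29 = 0.040896 + 0.144768 + 0.014484 + 0.008816 = 0.208964
Of this, 0.023300 comes from 0.014484 + 0.008816 (the passing raccoon=true cases).
Hence the posterior is 0.023300/0.208964 ≈ 0.112.

Pr(passing raccoon | barking, ¬intruder) ≈ 0.112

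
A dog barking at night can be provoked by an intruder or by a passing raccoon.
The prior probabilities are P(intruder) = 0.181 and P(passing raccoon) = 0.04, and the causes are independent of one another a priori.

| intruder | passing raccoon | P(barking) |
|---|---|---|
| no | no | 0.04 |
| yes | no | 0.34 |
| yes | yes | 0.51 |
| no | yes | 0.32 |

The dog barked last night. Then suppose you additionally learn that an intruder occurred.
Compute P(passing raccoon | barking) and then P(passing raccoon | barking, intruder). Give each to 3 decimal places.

P(barking) = 0.04·0.819·0.96 + 0.32·0.819·0.04 + 0.34·0.181·0.96 + 0.51·0.181·0.04 = 0.031450 + 0.010483 + 0.059078 + 0.003692 = 0.104703
Of this, 0.014175 comes from 0.010483 + 0.003692 (the passing raccoon=true cases).
So P(passing raccoon | barking) = 0.014175/0.104703 ≈ 0.135.

Now also conditioning on intruder=true:
Enumerate both values of passing raccoon and weight by the priors:
  P(barking | intruder) = 0.34·0.96 + 0.51·0.04
        = 0.326400 + 0.020400 = 0.346800
The terms with passing raccoon present sum to 0.020400, so
  P(passing raccoon | barking, intruder) = 0.020400 / 0.346800 ≈ 0.059
This is intercausal reasoning (explaining away): once intruder accounts for the barking, passing raccoon becomes less likely.

P(passing raccoon | barking) ≈ 0.135; P(passing raccoon | barking, intruder) ≈ 0.059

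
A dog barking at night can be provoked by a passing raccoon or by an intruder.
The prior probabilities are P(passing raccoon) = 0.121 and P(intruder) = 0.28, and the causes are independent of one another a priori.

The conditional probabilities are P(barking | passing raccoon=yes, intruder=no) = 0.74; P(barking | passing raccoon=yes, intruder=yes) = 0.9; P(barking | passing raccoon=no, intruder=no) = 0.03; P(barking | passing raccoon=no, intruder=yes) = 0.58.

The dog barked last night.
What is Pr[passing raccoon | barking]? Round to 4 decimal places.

Pr[passing raccoon | barking] ≈ 0.3699

P(barking) = 0.03×0.879×0.72 + 0.58×0.879×0.28 + 0.74×0.121×0.72 + 0.9×0.121×0.28 = 0.018986 + 0.142750 + 0.064469 + 0.030492 = 0.256697
The passing raccoon-present share is 0.064469 + 0.030492 = 0.094961.
P(passing raccoon | barking) = 0.094961 / 0.256697 ≈ 0.3699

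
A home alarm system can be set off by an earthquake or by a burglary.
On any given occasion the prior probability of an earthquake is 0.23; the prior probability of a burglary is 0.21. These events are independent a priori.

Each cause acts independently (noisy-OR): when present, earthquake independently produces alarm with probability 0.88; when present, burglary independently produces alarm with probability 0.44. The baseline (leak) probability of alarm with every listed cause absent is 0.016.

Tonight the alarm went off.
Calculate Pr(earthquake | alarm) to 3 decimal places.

Under noisy-OR, P(alarm | causes) = 1 − (1−0.016)·∏(1−qᵢ) over the active causes.
Weight on earthquake=true, given the evidence: 0.160245 + 0.045106 = 0.205351
Denominator P(alarm): 0.016*0.77*0.79 + 0.44896*0.77*0.21 + 0.88192*0.23*0.79 + 0.933875*0.23*0.21 = 0.287681
P(earthquake | alarm) = 0.205351/0.287681 ≈ 0.714

Pr(earthquake | alarm) ≈ 0.714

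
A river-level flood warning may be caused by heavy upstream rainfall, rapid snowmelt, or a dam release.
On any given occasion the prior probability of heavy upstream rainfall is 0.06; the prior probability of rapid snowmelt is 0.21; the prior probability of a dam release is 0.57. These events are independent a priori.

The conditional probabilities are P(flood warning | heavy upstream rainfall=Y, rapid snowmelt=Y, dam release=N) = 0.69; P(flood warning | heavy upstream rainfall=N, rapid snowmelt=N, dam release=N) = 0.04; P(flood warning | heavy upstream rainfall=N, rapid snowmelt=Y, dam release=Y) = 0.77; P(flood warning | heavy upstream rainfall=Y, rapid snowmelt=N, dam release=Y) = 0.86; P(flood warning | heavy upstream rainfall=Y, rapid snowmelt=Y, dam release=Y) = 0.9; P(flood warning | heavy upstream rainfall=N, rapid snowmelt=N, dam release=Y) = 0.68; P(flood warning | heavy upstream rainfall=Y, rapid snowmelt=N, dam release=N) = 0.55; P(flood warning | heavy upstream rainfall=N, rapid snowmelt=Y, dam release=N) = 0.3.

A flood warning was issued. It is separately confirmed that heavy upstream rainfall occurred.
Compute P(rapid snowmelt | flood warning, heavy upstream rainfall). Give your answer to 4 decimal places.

P(rapid snowmelt | flood warning, heavy upstream rainfall) ≈ 0.2285

Weight on rapid snowmelt=true, given the evidence: 0.062307 + 0.107730 = 0.170037
Normalizer over all consistent configurations: 0.55*0.79*0.43 + 0.86*0.79*0.57 + 0.69*0.21*0.43 + 0.9*0.21*0.57 = 0.744130
P(rapid snowmelt | flood warning, heavy upstream rainfall) = 0.170037/0.744130 ≈ 0.2285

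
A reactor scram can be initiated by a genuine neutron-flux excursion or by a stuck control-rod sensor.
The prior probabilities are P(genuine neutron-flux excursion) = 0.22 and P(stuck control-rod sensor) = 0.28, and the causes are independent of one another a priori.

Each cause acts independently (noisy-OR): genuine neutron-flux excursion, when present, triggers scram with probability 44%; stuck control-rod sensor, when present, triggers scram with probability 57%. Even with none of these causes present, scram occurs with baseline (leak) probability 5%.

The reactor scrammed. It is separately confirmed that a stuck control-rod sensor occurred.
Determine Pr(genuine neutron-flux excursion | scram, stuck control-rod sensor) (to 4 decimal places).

Under noisy-OR, P(scram | causes) = 1 − (1−0.05)·∏(1−qᵢ) over the active causes.
Numerator (weight on configurations with genuine neutron-flux excursion): 0.77124×0.22 = 0.169673
Denominator P(scram | stuck control-rod sensor): 0.5915×0.78 + 0.77124×0.22 = 0.631043
Posterior = 0.169673 / 0.631043 ≈ 0.2689

Pr(genuine neutron-flux excursion | scram, stuck control-rod sensor) ≈ 0.2689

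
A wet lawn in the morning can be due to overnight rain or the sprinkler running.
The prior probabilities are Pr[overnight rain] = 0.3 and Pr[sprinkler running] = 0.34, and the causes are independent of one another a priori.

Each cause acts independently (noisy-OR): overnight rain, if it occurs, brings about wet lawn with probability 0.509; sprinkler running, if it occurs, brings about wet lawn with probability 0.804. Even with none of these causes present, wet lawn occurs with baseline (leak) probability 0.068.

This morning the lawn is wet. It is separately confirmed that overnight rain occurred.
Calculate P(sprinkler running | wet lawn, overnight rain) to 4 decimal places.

Under noisy-OR, P(wet lawn | causes) = 1 − (1−0.068)·∏(1−qᵢ) over the active causes.
Sum P(wet lawn|·) weighted by the priors over both values of sprinkler running:
  P(wet lawn | overnight rain) = 0.542388*0.66 + 0.910308*0.34
        = 0.357976 + 0.309505 = 0.667481
Keeping only the sprinkler running-present terms gives 0.309505, so
  P(sprinkler running | wet lawn, overnight rain) = 0.309505 / 0.667481 ≈ 0.4637

P(sprinkler running | wet lawn, overnight rain) ≈ 0.4637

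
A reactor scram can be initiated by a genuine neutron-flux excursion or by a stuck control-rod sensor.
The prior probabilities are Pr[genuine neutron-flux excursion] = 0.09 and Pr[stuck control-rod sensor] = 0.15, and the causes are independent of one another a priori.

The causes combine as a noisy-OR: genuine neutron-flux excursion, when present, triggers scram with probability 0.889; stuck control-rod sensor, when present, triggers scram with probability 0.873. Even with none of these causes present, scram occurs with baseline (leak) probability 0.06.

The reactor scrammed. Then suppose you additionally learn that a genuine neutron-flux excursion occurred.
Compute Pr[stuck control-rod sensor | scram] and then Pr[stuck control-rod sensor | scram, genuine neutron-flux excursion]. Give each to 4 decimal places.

Pr[stuck control-rod sensor | scram] ≈ 0.5374; Pr[stuck control-rod sensor | scram, genuine neutron-flux excursion] ≈ 0.1628

Under noisy-OR, P(scram | causes) = 1 − (1−0.06)·∏(1−qᵢ) over the active causes.
Numerator (weight on configurations with stuck control-rod sensor): 0.120205 + 0.013321 = 0.133526
The normalizing constant is 0.06·0.91·0.85 + 0.88062·0.91·0.15 + 0.89566·0.09·0.85 + 0.986749·0.09·0.15 = 0.248454
P(stuck control-rod sensor | scram) = 0.133526/0.248454 ≈ 0.5374

With the extra evidence:
Numerator (weight on configurations with stuck control-rod sensor): 0.986749·0.15 = 0.148012
Denominator P(scram | genuine neutron-flux excursion): 0.89566·0.85 + 0.986749·0.15 = 0.909323
P(stuck control-rod sensor | scram, genuine neutron-flux excursion) = 0.148012/0.909323 ≈ 0.1628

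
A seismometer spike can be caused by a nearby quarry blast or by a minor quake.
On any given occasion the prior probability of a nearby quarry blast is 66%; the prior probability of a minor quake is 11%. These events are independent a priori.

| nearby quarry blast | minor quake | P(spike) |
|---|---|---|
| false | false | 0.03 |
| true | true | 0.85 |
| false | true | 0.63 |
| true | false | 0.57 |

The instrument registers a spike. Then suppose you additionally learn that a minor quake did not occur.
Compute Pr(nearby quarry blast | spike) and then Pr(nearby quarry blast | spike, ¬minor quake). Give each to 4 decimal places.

By total probability over the 4 (nearby quarry blast, minor quake) configurations:
  P(spike) = 0.03×0.34×0.89 + 0.63×0.34×0.11 + 0.57×0.66×0.89 + 0.85×0.66×0.11
        = 0.009078 + 0.023562 + 0.334818 + 0.061710 = 0.429168
The terms with nearby quarry blast present sum to 0.396528, so
  P(nearby quarry blast | spike) = 0.396528 / 0.429168 ≈ 0.9239

With the extra evidence:
Sum P(spike|·) weighted by the priors over both values of nearby quarry blast:
  P(spike | ¬minor quake) = 0.03×0.34 + 0.57×0.66
        = 0.010200 + 0.376200 = 0.386400
Keeping only the nearby quarry blast-present terms gives 0.376200, so
  P(nearby quarry blast | spike, ¬minor quake) = 0.376200 / 0.386400 ≈ 0.9736

Pr(nearby quarry blast | spike) ≈ 0.9239; Pr(nearby quarry blast | spike, ¬minor quake) ≈ 0.9736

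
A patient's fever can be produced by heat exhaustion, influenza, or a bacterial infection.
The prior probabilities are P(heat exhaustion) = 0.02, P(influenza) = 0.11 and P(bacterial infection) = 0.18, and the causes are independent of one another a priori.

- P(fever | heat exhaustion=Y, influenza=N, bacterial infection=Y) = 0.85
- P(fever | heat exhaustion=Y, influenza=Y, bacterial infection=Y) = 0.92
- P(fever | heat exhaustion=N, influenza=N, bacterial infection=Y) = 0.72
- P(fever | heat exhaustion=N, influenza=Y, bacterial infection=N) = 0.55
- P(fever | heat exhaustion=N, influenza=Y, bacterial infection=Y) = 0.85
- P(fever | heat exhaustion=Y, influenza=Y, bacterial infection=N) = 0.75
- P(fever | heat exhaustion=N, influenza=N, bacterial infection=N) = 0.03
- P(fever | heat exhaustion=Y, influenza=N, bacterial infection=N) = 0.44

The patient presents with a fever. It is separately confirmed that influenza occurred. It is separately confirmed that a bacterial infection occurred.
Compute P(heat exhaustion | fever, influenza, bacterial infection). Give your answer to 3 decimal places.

P(fever | influenza, bacterial infection) = 0.85*0.98 + 0.92*0.02 = 0.833000 + 0.018400 = 0.851400
Of this, 0.018400 comes from 0.92*0.02 (the heat exhaustion=true cases).
So P(heat exhaustion | fever, influenza, bacterial infection) = 0.018400/0.851400 ≈ 0.022.

P(heat exhaustion | fever, influenza, bacterial infection) ≈ 0.022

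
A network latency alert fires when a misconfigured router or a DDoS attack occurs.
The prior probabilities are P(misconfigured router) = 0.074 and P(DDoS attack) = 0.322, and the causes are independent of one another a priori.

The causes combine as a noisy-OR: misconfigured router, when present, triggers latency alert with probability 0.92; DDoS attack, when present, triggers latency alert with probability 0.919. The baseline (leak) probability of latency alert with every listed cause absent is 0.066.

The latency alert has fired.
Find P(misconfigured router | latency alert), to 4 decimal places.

P(misconfigured router | latency alert) ≈ 0.1811

Under noisy-OR, P(latency alert | causes) = 1 − (1−0.066)·∏(1−qᵢ) over the active causes.
Enumerate the 4 (misconfigured router, DDoS attack) configurations and weight by the priors:
  P(latency alert) = 0.066·0.926·0.678 + 0.924346·0.926·0.322 + 0.92528·0.074·0.678 + 0.993948·0.074·0.322
        = 0.041437 + 0.275614 + 0.046423 + 0.023684 = 0.387158
Configurations with misconfigured router contribute 0.070107, so
  P(misconfigured router | latency alert) = 0.070107 / 0.387158 ≈ 0.1811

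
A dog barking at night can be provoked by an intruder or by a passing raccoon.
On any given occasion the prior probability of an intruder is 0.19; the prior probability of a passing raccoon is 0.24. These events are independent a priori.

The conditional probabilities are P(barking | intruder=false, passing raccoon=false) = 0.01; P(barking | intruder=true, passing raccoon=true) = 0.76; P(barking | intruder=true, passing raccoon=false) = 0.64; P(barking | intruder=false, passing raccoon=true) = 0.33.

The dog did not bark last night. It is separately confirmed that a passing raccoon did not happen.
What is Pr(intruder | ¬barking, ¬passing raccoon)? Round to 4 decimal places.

Enumerate both values of intruder and weight by the priors:
  P(¬barking | ¬passing raccoon) = 0.99·0.81 + 0.36·0.19
        = 0.801900 + 0.068400 = 0.870300
The terms with intruder present sum to 0.068400, so
  P(intruder | ¬barking, ¬passing raccoon) = 0.068400 / 0.870300 ≈ 0.0786

Pr(intruder | ¬barking, ¬passing raccoon) ≈ 0.0786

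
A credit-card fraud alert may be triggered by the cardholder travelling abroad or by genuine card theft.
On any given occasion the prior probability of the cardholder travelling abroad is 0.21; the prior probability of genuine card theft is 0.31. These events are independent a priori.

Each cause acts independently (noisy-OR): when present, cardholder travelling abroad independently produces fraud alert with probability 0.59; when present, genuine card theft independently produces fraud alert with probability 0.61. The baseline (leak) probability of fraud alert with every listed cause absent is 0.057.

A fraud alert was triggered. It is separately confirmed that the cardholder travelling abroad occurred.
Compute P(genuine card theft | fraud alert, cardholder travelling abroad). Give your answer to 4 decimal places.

P(genuine card theft | fraud alert, cardholder travelling abroad) ≈ 0.3835

Under noisy-OR, P(fraud alert | causes) = 1 − (1−0.057)·∏(1−qᵢ) over the active causes.
Weight on genuine card theft=true, given the evidence: 0.849214·0.31 = 0.263256
Normalizer over all consistent configurations: 0.61337·0.69 + 0.849214·0.31 = 0.686481
P(genuine card theft | fraud alert, cardholder travelling abroad) = 0.263256/0.686481 ≈ 0.3835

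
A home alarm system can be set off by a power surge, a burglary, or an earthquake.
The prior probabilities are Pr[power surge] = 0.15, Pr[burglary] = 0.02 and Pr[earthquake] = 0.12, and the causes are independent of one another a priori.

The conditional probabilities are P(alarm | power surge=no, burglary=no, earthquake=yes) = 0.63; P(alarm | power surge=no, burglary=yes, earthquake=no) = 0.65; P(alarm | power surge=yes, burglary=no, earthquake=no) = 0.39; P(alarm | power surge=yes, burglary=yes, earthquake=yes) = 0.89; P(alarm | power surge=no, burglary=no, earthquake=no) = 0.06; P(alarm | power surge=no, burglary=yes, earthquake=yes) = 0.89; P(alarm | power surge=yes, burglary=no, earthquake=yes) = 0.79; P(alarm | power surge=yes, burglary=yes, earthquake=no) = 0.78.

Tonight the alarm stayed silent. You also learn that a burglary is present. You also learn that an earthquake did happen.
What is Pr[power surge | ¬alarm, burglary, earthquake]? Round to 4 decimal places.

For the numerator, keep only power surge=true terms: 0.11·0.15 = 0.016500
Denominator P(¬alarm | burglary, earthquake): 0.11·0.85 + 0.11·0.15 = 0.110000
P(power surge | ¬alarm, burglary, earthquake) = 0.016500/0.110000 ≈ 0.1500

Pr[power surge | ¬alarm, burglary, earthquake] ≈ 0.1500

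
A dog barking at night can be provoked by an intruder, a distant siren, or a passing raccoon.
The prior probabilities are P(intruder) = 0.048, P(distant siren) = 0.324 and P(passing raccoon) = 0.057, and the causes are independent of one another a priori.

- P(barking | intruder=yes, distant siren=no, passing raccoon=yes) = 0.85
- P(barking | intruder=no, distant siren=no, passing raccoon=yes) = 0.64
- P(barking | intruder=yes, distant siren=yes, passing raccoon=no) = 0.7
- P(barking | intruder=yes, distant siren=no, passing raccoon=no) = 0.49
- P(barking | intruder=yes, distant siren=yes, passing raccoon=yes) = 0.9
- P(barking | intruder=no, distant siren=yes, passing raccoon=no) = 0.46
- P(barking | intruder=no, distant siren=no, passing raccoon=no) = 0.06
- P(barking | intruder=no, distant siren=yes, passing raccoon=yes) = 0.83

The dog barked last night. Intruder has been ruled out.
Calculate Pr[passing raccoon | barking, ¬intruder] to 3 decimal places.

Weight on passing raccoon=true, given the evidence: 0.024660 + 0.015328 = 0.039988
Denominator P(barking | ¬intruder): 0.06·0.676·0.943 + 0.64·0.676·0.057 + 0.46·0.324·0.943 + 0.83·0.324·0.057 = 0.218781
P(passing raccoon | barking, ¬intruder) = 0.039988/0.218781 ≈ 0.183

Pr[passing raccoon | barking, ¬intruder] ≈ 0.183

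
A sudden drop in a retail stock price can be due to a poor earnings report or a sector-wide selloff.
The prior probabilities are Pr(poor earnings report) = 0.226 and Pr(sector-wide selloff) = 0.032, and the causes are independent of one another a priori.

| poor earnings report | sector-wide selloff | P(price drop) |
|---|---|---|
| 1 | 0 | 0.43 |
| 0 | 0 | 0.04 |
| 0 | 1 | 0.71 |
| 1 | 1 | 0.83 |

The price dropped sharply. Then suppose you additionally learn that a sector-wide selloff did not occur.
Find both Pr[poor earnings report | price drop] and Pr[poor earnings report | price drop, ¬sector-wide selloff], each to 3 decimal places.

Pr[poor earnings report | price drop] ≈ 0.678; Pr[poor earnings report | price drop, ¬sector-wide selloff] ≈ 0.758

By total probability over the 4 (poor earnings report, sector-wide selloff) configurations:
  P(price drop) = 0.04·0.774·0.968 + 0.71·0.774·0.032 + 0.43·0.226·0.968 + 0.83·0.226·0.032
        = 0.029969 + 0.017585 + 0.094070 + 0.006003 = 0.147627
The terms with poor earnings report present sum to 0.100073, so
  P(poor earnings report | price drop) = 0.100073 / 0.147627 ≈ 0.678

Now also conditioning on sector-wide selloff≠true:
P(price drop | ¬sector-wide selloff) = 0.04*0.774 + 0.43*0.226 = 0.030960 + 0.097180 = 0.128140
Of this, 0.097180 comes from 0.43*0.226 (the poor earnings report=true cases).
P(poor earnings report | price drop, ¬sector-wide selloff) = 0.097180 / 0.128140 ≈ 0.758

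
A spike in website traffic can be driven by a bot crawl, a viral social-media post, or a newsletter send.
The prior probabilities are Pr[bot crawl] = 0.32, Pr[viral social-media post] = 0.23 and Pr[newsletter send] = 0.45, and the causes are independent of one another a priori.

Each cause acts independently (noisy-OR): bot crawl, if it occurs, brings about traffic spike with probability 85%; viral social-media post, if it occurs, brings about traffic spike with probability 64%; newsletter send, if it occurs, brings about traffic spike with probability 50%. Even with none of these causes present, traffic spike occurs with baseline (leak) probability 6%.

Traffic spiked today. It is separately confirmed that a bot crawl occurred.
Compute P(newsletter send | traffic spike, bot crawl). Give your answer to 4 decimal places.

Under noisy-OR, P(traffic spike | causes) = 1 − (1−0.06)·∏(1−qᵢ) over the active causes.
P(traffic spike | bot crawl) = 0.859×0.77×0.55 + 0.9295×0.77×0.45 + 0.94924×0.23×0.55 + 0.97462×0.23×0.45 = 0.363787 + 0.322072 + 0.120079 + 0.100873 = 0.906811
The newsletter send-present share is 0.322072 + 0.100873 = 0.422945.
So P(newsletter send | traffic spike, bot crawl) = 0.422945/0.906811 ≈ 0.4664.

P(newsletter send | traffic spike, bot crawl) ≈ 0.4664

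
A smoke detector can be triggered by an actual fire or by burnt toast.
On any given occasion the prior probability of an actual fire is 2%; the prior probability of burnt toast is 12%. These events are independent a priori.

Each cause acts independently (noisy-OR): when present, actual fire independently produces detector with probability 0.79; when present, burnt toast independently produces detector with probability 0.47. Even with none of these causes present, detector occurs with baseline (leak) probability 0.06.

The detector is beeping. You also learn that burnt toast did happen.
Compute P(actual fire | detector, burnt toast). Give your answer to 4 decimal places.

Under noisy-OR, P(detector | causes) = 1 − (1−0.06)·∏(1−qᵢ) over the active causes.
P(detector | burnt toast) = 0.5018×0.98 + 0.895378×0.02 = 0.491764 + 0.017908 = 0.509672
The actual fire-present share is 0.895378×0.02 = 0.017908.
P(actual fire | detector, burnt toast) = 0.017908 / 0.509672 ≈ 0.0351

P(actual fire | detector, burnt toast) ≈ 0.0351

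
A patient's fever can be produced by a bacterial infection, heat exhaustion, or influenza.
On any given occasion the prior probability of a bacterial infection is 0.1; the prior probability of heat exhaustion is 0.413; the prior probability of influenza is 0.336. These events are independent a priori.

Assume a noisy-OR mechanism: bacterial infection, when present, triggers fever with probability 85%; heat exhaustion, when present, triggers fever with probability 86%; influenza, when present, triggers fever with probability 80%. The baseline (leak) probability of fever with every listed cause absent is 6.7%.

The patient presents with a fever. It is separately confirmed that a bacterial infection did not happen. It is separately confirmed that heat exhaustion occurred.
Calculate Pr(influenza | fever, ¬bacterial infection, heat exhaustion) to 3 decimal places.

Pr(influenza | fever, ¬bacterial infection, heat exhaustion) ≈ 0.362

Under noisy-OR, P(fever | causes) = 1 − (1−0.067)·∏(1−qᵢ) over the active causes.
P(fever | ¬bacterial infection, heat exhaustion) = 0.86938×0.664 + 0.973876×0.336 = 0.577268 + 0.327222 = 0.904490
Of this, 0.327222 comes from 0.973876×0.336 (the influenza=true cases).
Hence the posterior is 0.327222/0.904490 ≈ 0.362.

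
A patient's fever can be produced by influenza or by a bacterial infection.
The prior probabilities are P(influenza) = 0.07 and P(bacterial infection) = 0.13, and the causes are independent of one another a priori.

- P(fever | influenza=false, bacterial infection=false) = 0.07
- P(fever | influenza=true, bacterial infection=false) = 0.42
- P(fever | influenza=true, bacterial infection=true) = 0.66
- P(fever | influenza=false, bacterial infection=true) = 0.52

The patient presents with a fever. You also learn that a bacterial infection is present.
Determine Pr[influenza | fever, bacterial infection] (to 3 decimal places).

Pr[influenza | fever, bacterial infection] ≈ 0.087

Weight on influenza=true, given the evidence: 0.66×0.07 = 0.046200
Denominator P(fever | bacterial infection): 0.52×0.93 + 0.66×0.07 = 0.529800
P(influenza | fever, bacterial infection) = 0.046200/0.529800 ≈ 0.087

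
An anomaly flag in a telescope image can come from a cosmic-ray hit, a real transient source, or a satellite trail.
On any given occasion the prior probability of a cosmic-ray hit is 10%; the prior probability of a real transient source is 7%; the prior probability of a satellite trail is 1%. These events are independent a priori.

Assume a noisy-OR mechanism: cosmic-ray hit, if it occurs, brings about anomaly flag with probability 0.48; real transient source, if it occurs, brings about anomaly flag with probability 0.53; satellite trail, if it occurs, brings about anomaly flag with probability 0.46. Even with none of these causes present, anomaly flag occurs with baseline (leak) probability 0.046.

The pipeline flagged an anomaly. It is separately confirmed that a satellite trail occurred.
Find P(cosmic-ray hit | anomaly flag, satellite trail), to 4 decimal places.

P(cosmic-ray hit | anomaly flag, satellite trail) ≈ 0.1406

Under noisy-OR, P(anomaly flag | causes) = 1 − (1−0.046)·∏(1−qᵢ) over the active causes.
Numerator (weight on configurations with cosmic-ray hit): 0.068087 + 0.006119 = 0.074206
Normalizer over all consistent configurations: 0.48484*0.9*0.93 + 0.757875*0.9*0.07 + 0.732117*0.1*0.93 + 0.874095*0.1*0.07 = 0.527763
P(cosmic-ray hit | anomaly flag, satellite trail) = 0.074206/0.527763 ≈ 0.1406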